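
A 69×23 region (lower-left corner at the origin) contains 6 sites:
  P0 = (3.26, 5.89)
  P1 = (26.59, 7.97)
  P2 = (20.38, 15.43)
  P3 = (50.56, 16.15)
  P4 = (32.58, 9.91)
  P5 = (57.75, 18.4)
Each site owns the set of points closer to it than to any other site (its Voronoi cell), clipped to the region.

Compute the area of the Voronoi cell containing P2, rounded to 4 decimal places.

1. box [0,69]×[0,23]: [(0, 0) (69, 0) (69, 23) (0, 23)]
2. ⊥bis P2·P0 via (11.82,10.66): [(17.7602, 0) (69, 0) (69, 23) (4.9436, 23)]  |A|=1325.9059
3. ⊥bis P2·P1 via (23.485,11.7): [(15.1205, 4.7371) (37.0596, 23) (4.9436, 23)]  |A|=293.2656
4. ⊥bis P2·P3 via (35.47,15.79): [(15.1205, 4.7371) (35.3323, 21.5622) (35.298, 23) (4.9436, 23)]  |A|=291.9991
5. ⊥bis P2·P4 via (26.48,12.67): [(15.1205, 4.7371) (27.5856, 15.1135) (31.1539, 23) (4.9436, 23)]  |A|=269.978
6. ⊥bis P2·P5 via (39.065,16.915): [(15.1205, 4.7371) (27.5856, 15.1135) (31.1539, 23) (4.9436, 23)]  |A|=269.978
7. canonical 4-gon: [(15.1205, 4.7371) (27.5856, 15.1135) (31.1539, 23) (4.9436, 23)]
8. shoelace: 269.978

Area of P2's cell: 269.9780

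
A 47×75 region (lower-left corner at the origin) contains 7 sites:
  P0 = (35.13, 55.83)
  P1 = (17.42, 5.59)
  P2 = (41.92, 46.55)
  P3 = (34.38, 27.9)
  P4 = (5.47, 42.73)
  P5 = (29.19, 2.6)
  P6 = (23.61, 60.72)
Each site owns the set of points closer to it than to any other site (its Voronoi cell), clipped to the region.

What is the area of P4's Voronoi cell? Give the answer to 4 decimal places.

1. box [0,47]×[0,75]: [(0, 0) (47, 0) (47, 75) (0, 75)]
2. ⊥bis P4·P0 via (20.3,49.28): [(0, 0) (42.0656, 0) (8.9402, 75) (0, 75)]  |A|=1912.7175
3. ⊥bis P4·P1 via (11.445,24.16): [(0, 20.4775) (28.9125, 29.7803) (8.9402, 75) (0, 75)]  |A|=990.3271
4. ⊥bis P4·P2 via (23.695,44.64): [(0, 20.4775) (25.3717, 28.641) (24.1136, 40.6455) (8.9402, 75) (0, 75)]  |A|=968.3578
5. ⊥bis P4·P3 via (19.925,35.315): [(0, 20.4775) (14.748, 25.2227) (23.4408, 42.1688) (8.9402, 75) (0, 75)]  |A|=890.1194
6. ⊥bis P4·P5 via (17.33,22.665): [(0, 20.4775) (14.748, 25.2227) (23.4408, 42.1688) (8.9402, 75) (0, 75)]  |A|=890.1194
7. ⊥bis P4·P6 via (14.54,51.725): [(0, 66.3862) (0, 20.4775) (14.748, 25.2227) (23.4408, 42.1688) (22.978, 43.2166)]  |A|=649.081
8. canonical 5-gon: [(0, 66.3862) (0, 20.4775) (14.748, 25.2227) (23.4408, 42.1688) (22.978, 43.2166)]
9. shoelace: 649.081

Area of P4's cell: 649.0810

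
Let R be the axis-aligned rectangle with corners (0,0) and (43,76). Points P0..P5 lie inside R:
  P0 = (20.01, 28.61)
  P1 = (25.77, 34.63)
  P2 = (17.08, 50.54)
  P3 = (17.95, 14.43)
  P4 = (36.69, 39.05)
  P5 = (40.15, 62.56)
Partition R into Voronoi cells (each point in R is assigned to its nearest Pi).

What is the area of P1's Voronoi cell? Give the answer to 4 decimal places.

1. box [0,43]×[0,76]: [(0, 0) (43, 0) (43, 76) (0, 76)]
2. ⊥bis P1·P0 via (22.89,31.62): [(0, 53.5214) (43, 12.3785) (43, 76) (0, 76)]  |A|=1851.1514
3. ⊥bis P1·P2 via (21.425,42.585): [(15.0622, 39.1097) (43, 12.3785) (43, 54.3692)]  |A|=586.5625
4. ⊥bis P1·P3 via (21.86,24.53): [(15.0622, 39.1097) (36.0355, 19.0423) (43, 16.3461) (43, 54.3692)]  |A|=572.7465
5. ⊥bis P1·P4 via (31.23,36.84): [(27.5504, 45.9307) (15.0622, 39.1097) (36.0355, 19.0423) (38.8795, 17.9413)]  |A|=230.3966
6. ⊥bis P1·P5 via (32.96,48.595): [(27.5504, 45.9307) (15.0622, 39.1097) (36.0355, 19.0423) (38.8795, 17.9413)]  |A|=230.3966
7. canonical 4-gon: [(27.5504, 45.9307) (15.0622, 39.1097) (36.0355, 19.0423) (38.8795, 17.9413)]
8. shoelace: 230.3966

Area of P1's cell: 230.3966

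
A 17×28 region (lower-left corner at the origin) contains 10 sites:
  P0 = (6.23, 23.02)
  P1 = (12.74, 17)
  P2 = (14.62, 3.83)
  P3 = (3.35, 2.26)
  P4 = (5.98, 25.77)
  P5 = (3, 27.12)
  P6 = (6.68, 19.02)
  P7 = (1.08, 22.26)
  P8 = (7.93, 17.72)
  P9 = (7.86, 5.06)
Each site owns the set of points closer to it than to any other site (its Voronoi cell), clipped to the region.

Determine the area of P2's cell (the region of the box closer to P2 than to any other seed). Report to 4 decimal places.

1. box [0,17]×[0,28]: [(0, 0) (17, 0) (17, 28) (0, 28)]
2. ⊥bis P2·P0 via (10.425,13.425): [(0, 8.8671) (0, 0) (17, 0) (17, 16.2996)]  |A|=213.9174
3. ⊥bis P2·P1 via (13.68,10.415): [(0, 8.4622) (0, 0) (17, 0) (17, 10.8889)]  |A|=164.4846
4. ⊥bis P2·P3 via (8.985,3.045): [(8.0699, 9.6142) (9.4092, 0) (17, 0) (17, 10.8889)]  |A|=85.1094
5. ⊥bis P2·P4 via (10.3,14.8): [(8.0699, 9.6142) (9.4092, 0) (17, 0) (17, 10.8889)]  |A|=85.1094
6. ⊥bis P2·P5 via (8.81,15.475): [(8.0699, 9.6142) (9.4092, 0) (17, 0) (17, 10.8889)]  |A|=85.1094
7. ⊥bis P2·P6 via (10.65,11.425): [(8.0699, 9.6142) (9.4092, 0) (17, 0) (17, 10.8889)]  |A|=85.1094
8. ⊥bis P2·P7 via (7.85,13.045): [(8.0699, 9.6142) (9.4092, 0) (17, 0) (17, 10.8889)]  |A|=85.1094
9. ⊥bis P2·P8 via (11.275,10.775): [(9.1997, 9.7754) (8.1198, 9.2553) (9.4092, 0) (17, 0) (17, 10.8889)]  |A|=84.9027
10. ⊥bis P2·P9 via (11.24,4.445): [(12.2902, 10.2166) (10.4312, 0) (17, 0) (17, 10.8889)]  |A|=59.1979
11. canonical 4-gon: [(12.2902, 10.2166) (10.4312, 0) (17, 0) (17, 10.8889)]
12. shoelace: 59.1979

Area of P2's cell: 59.1979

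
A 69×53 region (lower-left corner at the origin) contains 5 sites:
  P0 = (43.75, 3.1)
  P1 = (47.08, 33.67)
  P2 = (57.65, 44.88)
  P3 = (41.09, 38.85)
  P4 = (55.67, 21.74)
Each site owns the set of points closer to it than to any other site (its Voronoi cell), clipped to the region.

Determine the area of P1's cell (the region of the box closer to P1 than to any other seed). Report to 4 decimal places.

Area of P1's cell: 269.3737

1. box [0,69]×[0,53]: [(0, 0) (69, 0) (69, 53) (0, 53)]
2. ⊥bis P1·P0 via (45.415,18.385): [(0, 23.3321) (69, 15.8159) (69, 53) (0, 53)]  |A|=2306.3958
3. ⊥bis P1·P2 via (52.365,39.275): [(0, 23.3321) (69, 15.8159) (69, 23.5897) (37.809, 53) (0, 53)]  |A|=1847.7273
4. ⊥bis P1·P3 via (44.085,36.26): [(30.0724, 20.0563) (69, 15.8159) (69, 23.5897) (49.2402, 42.2214)]  |A|=548.8608
5. ⊥bis P1·P4 via (51.375,27.705): [(30.0724, 20.0563) (39.3489, 19.0458) (58.8939, 33.1189) (49.2402, 42.2214)]  |A|=269.3737
6. canonical 4-gon: [(30.0724, 20.0563) (39.3489, 19.0458) (58.8939, 33.1189) (49.2402, 42.2214)]
7. shoelace: 269.3737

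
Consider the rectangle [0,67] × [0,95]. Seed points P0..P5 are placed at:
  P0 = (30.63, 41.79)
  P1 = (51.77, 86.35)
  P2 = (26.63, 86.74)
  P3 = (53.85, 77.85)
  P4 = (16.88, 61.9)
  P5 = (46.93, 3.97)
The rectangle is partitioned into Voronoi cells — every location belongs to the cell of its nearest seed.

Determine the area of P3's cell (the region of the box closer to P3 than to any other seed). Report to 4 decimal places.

Area of P3's cell: 846.0873

1. box [0,67]×[0,95]: [(0, 0) (67, 0) (67, 95) (0, 95)]
2. ⊥bis P3·P0 via (42.24,59.82): [(0, 87.0195) (67, 43.8764) (67, 95) (0, 95)]  |A|=1979.9894
3. ⊥bis P3·P1 via (52.81,82.1): [(20.0785, 74.0904) (67, 43.8764) (67, 85.5724)]  |A|=978.2201
4. ⊥bis P3·P2 via (40.24,82.295): [(39.0789, 78.7399) (34.5227, 64.7894) (67, 43.8764) (67, 85.5724)]  |A|=856.2789
5. ⊥bis P3·P4 via (35.365,69.875): [(39.0789, 78.7399) (35.8309, 68.795) (38.7271, 62.082) (67, 43.8764) (67, 85.5724)]  |A|=846.0873
6. ⊥bis P3·P5 via (50.39,40.91): [(39.0789, 78.7399) (35.8309, 68.795) (38.7271, 62.082) (67, 43.8764) (67, 85.5724)]  |A|=846.0873
7. canonical 5-gon: [(39.0789, 78.7399) (35.8309, 68.795) (38.7271, 62.082) (67, 43.8764) (67, 85.5724)]
8. shoelace: 846.0873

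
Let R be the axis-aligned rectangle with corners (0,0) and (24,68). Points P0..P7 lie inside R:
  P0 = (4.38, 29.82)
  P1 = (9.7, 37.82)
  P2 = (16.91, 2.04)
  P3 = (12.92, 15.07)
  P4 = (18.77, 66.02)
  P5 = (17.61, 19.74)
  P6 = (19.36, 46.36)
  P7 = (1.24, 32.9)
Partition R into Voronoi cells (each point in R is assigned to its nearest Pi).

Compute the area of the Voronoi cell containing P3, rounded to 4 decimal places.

Area of P3's cell: 241.3963

1. box [0,24]×[0,68]: [(0, 0) (24, 0) (24, 68) (0, 68)]
2. ⊥bis P3·P0 via (8.65,22.445): [(0, 17.4368) (0, 0) (24, 0) (24, 31.3324)]  |A|=585.2302
3. ⊥bis P3·P1 via (11.31,26.445): [(16.9334, 27.2409) (0, 17.4368) (0, 0) (24, 0) (24, 28.2411)]  |A|=574.3078
4. ⊥bis P3·P2 via (14.915,8.555): [(16.9334, 27.2409) (0, 17.4368) (0, 3.9878) (24, 11.337) (24, 28.2411)]  |A|=390.4107
5. ⊥bis P3·P4 via (15.845,40.545): [(16.9334, 27.2409) (0, 17.4368) (0, 3.9878) (24, 11.337) (24, 28.2411)]  |A|=390.4107
6. ⊥bis P3·P5 via (15.265,17.405): [(9.6627, 23.0313) (0, 17.4368) (0, 3.9878) (21.9364, 10.7051)]  |A|=241.3963
7. ⊥bis P3·P6 via (16.14,30.715): [(9.6627, 23.0313) (0, 17.4368) (0, 3.9878) (21.9364, 10.7051)]  |A|=241.3963
8. ⊥bis P3·P7 via (7.08,23.985): [(9.6627, 23.0313) (0, 17.4368) (0, 3.9878) (21.9364, 10.7051)]  |A|=241.3963
9. canonical 4-gon: [(9.6627, 23.0313) (0, 17.4368) (0, 3.9878) (21.9364, 10.7051)]
10. shoelace: 241.3963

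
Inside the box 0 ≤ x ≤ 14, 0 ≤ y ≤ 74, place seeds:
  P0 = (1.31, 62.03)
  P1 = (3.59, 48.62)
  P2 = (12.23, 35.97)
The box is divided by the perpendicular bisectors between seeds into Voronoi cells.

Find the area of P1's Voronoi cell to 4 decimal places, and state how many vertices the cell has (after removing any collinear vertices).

Area of P1's cell: 201.9519 (4 vertices)

1. box [0,14]×[0,74]: [(0, 0) (14, 0) (14, 74) (0, 74)]
2. ⊥bis P1·P0 via (2.45,55.325): [(0, 54.9084) (0, 0) (14, 0) (14, 57.2888)]  |A|=785.3804
3. ⊥bis P1·P2 via (7.91,42.295): [(0, 54.9084) (0, 36.8924) (14, 46.4545) (14, 57.2888)]  |A|=201.9519
4. canonical 4-gon: [(0, 54.9084) (0, 36.8924) (14, 46.4545) (14, 57.2888)]
5. shoelace: 201.9519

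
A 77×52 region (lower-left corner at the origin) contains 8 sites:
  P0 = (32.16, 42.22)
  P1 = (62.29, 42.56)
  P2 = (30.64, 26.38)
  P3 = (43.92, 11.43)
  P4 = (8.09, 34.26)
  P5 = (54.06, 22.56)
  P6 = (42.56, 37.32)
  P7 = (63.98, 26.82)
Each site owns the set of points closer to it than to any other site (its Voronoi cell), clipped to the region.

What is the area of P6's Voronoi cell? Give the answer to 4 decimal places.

Area of P6's cell: 310.1611

1. box [0,77]×[0,52]: [(0, 0) (77, 0) (77, 52) (0, 52)]
2. ⊥bis P6·P0 via (37.36,39.77): [(18.6222, 0) (77, 0) (77, 52) (43.1222, 52)]  |A|=2398.645
3. ⊥bis P6·P1 via (52.425,39.94): [(18.6222, 0) (63.0325, 0) (49.222, 52) (43.1222, 52)]  |A|=1313.2625
4. ⊥bis P6·P2 via (36.6,31.85): [(34.6365, 33.9894) (61.8927, 4.2916) (49.222, 52) (43.1222, 52)]  |A|=516.9609
5. ⊥bis P6·P3 via (43.24,24.375): [(34.6365, 33.9894) (43.4503, 24.386) (56.3756, 25.065) (49.222, 52) (43.1222, 52)]  |A|=380.8369
6. ⊥bis P6·P4 via (25.325,35.79): [(34.6365, 33.9894) (43.4503, 24.386) (56.3756, 25.065) (49.222, 52) (43.1222, 52)]  |A|=380.8369
7. ⊥bis P6·P5 via (48.31,29.94): [(34.6365, 33.9894) (42.5044, 25.4167) (53.92, 34.3109) (49.222, 52) (43.1222, 52)]  |A|=310.1611
8. ⊥bis P6·P7 via (53.27,32.07): [(34.6365, 33.9894) (42.5044, 25.4167) (53.92, 34.3109) (49.222, 52) (43.1222, 52)]  |A|=310.1611
9. canonical 5-gon: [(34.6365, 33.9894) (42.5044, 25.4167) (53.92, 34.3109) (49.222, 52) (43.1222, 52)]
10. shoelace: 310.1611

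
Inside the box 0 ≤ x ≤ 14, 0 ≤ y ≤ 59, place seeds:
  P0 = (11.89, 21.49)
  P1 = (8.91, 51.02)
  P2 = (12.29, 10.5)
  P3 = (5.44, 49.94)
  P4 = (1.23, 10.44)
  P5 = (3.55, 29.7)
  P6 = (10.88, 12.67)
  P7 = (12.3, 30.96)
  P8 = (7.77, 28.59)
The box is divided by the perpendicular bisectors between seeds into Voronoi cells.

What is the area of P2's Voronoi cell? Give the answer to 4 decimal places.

Area of P2's cell: 77.9204

1. box [0,14]×[0,59]: [(0, 0) (14, 0) (14, 59) (0, 59)]
2. ⊥bis P2·P0 via (12.09,15.995): [(0, 15.555) (0, 0) (14, 0) (14, 16.0645)]  |A|=221.3364
3. ⊥bis P2·P1 via (10.6,30.76): [(0, 15.555) (0, 0) (14, 0) (14, 16.0645)]  |A|=221.3364
4. ⊥bis P2·P3 via (8.865,30.22): [(0, 15.555) (0, 0) (14, 0) (14, 16.0645)]  |A|=221.3364
5. ⊥bis P2·P4 via (6.76,10.47): [(6.7311, 15.8) (6.8168, 0) (14, 0) (14, 16.0645)]  |A|=115.1329
6. ⊥bis P2·P5 via (7.92,20.1): [(6.7311, 15.8) (6.8168, 0) (14, 0) (14, 16.0645)]  |A|=115.1329
7. ⊥bis P2·P6 via (11.585,11.585): [(6.7709, 8.457) (6.8168, 0) (14, 0) (14, 13.1542)]  |A|=77.9204
8. ⊥bis P2·P7 via (12.295,20.73): [(6.7709, 8.457) (6.8168, 0) (14, 0) (14, 13.1542)]  |A|=77.9204
9. ⊥bis P2·P8 via (10.03,19.545): [(6.7709, 8.457) (6.8168, 0) (14, 0) (14, 13.1542)]  |A|=77.9204
10. canonical 4-gon: [(6.7709, 8.457) (6.8168, 0) (14, 0) (14, 13.1542)]
11. shoelace: 77.9204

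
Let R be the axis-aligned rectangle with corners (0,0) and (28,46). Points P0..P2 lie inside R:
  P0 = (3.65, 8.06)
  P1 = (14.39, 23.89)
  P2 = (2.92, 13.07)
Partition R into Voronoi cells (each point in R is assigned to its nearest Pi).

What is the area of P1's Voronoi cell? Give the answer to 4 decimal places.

1. box [0,28]×[0,46]: [(0, 0) (28, 0) (28, 46) (0, 46)]
2. ⊥bis P1·P0 via (9.02,15.975): [(0, 22.0947) (28, 3.0979) (28, 46) (0, 46)]  |A|=935.3043
3. ⊥bis P1·P2 via (8.655,18.48): [(0, 27.6549) (14.5703, 12.2094) (28, 3.0979) (28, 46) (0, 46)]  |A|=894.7971
4. canonical 5-gon: [(0, 27.6549) (14.5703, 12.2094) (28, 3.0979) (28, 46) (0, 46)]
5. shoelace: 894.7971

Area of P1's cell: 894.7971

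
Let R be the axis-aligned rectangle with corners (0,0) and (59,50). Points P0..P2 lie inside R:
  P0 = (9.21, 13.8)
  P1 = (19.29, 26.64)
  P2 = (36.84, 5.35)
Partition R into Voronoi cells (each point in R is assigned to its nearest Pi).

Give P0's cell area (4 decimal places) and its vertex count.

1. box [0,59]×[0,50]: [(0, 0) (59, 0) (59, 50) (0, 50)]
2. ⊥bis P0·P1 via (14.25,20.22): [(0, 31.4069) (0, 0) (40.0064, 0)]  |A|=628.2393
3. ⊥bis P0·P2 via (23.025,9.575): [(23.9513, 12.604) (0, 31.4069) (0, 0) (20.0967, 0)]  |A|=502.7683
4. canonical 4-gon: [(23.9513, 12.604) (0, 31.4069) (0, 0) (20.0967, 0)]
5. shoelace: 502.7683

Area of P0's cell: 502.7683 (4 vertices)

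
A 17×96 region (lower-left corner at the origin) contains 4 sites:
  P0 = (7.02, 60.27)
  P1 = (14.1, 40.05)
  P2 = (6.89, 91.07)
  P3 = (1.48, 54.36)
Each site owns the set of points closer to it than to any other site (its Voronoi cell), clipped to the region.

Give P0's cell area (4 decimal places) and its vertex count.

Area of P0's cell: 360.5618 (5 vertices)

1. box [0,17]×[0,96]: [(0, 0) (17, 0) (17, 96) (0, 96)]
2. ⊥bis P0·P1 via (10.56,50.16): [(0, 46.4624) (17, 52.415) (17, 96) (0, 96)]  |A|=791.5422
3. ⊥bis P0·P2 via (6.955,75.67): [(0, 75.6406) (0, 46.4624) (17, 52.415) (17, 75.7124)]  |A|=446.0431
4. ⊥bis P0·P3 via (4.25,57.315): [(0, 75.6406) (0, 61.2989) (11.5231, 50.4972) (17, 52.415) (17, 75.7124)]  |A|=360.5618
5. canonical 5-gon: [(0, 75.6406) (0, 61.2989) (11.5231, 50.4972) (17, 52.415) (17, 75.7124)]
6. shoelace: 360.5618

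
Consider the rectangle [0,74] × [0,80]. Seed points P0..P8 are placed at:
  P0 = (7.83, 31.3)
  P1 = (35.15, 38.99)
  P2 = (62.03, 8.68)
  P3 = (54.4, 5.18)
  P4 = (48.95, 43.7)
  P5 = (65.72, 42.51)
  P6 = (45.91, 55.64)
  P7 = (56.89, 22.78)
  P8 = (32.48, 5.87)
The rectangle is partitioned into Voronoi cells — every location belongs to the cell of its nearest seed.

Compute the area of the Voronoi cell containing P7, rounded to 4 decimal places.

1. box [0,74]×[0,80]: [(0, 0) (74, 0) (74, 80) (0, 80)]
2. ⊥bis P7·P0 via (32.36,27.04): [(27.6641, 0) (74, 0) (74, 80) (41.5573, 80)]  |A|=3151.1442
3. ⊥bis P7·P1 via (46.02,30.885): [(29.0829, 8.1699) (27.6641, 0) (74, 0) (74, 68.4103)]  |A|=1725.6749
4. ⊥bis P7·P2 via (59.46,15.73): [(29.0829, 8.1699) (28.4315, 4.4189) (74, 21.0304) (74, 68.4103)]  |A|=1144.1362
5. ⊥bis P7·P3 via (55.645,13.98): [(35.5364, 16.8249) (54.935, 14.0805) (74, 21.0304) (74, 68.4103)]  |A|=1004.7727
6. ⊥bis P7·P4 via (52.92,33.24): [(45.7456, 30.517) (35.5364, 16.8249) (54.935, 14.0805) (74, 21.0304) (74, 41.2407)]  |A|=620.9431
7. ⊥bis P7·P5 via (61.305,32.645): [(56.7378, 34.689) (45.7456, 30.517) (35.5364, 16.8249) (54.935, 14.0805) (74, 21.0304) (74, 26.9635)]  |A|=497.7145
8. ⊥bis P7·P6 via (51.4,39.21): [(56.7378, 34.689) (45.7456, 30.517) (35.5364, 16.8249) (54.935, 14.0805) (74, 21.0304) (74, 26.9635)]  |A|=497.7145
9. ⊥bis P7·P8 via (44.685,14.325): [(56.7378, 34.689) (45.7456, 30.517) (39.3811, 21.9813) (43.7591, 15.6616) (54.935, 14.0805) (74, 21.0304) (74, 26.9635)]  |A|=474.2786
10. canonical 7-gon: [(56.7378, 34.689) (45.7456, 30.517) (39.3811, 21.9813) (43.7591, 15.6616) (54.935, 14.0805) (74, 21.0304) (74, 26.9635)]
11. shoelace: 474.2786

Area of P7's cell: 474.2786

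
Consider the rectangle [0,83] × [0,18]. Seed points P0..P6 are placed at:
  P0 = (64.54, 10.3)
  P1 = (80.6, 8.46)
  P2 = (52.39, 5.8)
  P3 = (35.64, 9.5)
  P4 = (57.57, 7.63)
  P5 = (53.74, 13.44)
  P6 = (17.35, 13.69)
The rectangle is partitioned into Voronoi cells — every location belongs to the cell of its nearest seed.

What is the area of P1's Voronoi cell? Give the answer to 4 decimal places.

1. box [0,83]×[0,18]: [(0, 0) (83, 0) (83, 18) (0, 18)]
2. ⊥bis P1·P0 via (72.57,9.38): [(71.4953, 0) (83, 0) (83, 18) (73.5576, 18)]  |A|=188.5237
3. ⊥bis P1·P2 via (66.495,7.13): [(71.4953, 0) (83, 0) (83, 18) (73.5576, 18)]  |A|=188.5237
4. ⊥bis P1·P3 via (58.12,8.98): [(71.4953, 0) (83, 0) (83, 18) (73.5576, 18)]  |A|=188.5237
5. ⊥bis P1·P4 via (69.085,8.045): [(71.4953, 0) (83, 0) (83, 18) (73.5576, 18)]  |A|=188.5237
6. ⊥bis P1·P5 via (67.17,10.95): [(71.4953, 0) (83, 0) (83, 18) (73.5576, 18)]  |A|=188.5237
7. ⊥bis P1·P6 via (48.975,11.075): [(71.4953, 0) (83, 0) (83, 18) (73.5576, 18)]  |A|=188.5237
8. canonical 4-gon: [(71.4953, 0) (83, 0) (83, 18) (73.5576, 18)]
9. shoelace: 188.5237

Area of P1's cell: 188.5237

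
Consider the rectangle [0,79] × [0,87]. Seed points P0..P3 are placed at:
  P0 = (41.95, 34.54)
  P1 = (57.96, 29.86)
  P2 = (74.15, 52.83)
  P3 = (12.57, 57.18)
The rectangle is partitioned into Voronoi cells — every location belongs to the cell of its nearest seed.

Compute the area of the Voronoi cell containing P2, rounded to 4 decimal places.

Area of P2's cell: 1404.6072

1. box [0,79]×[0,87]: [(0, 0) (79, 0) (79, 87) (0, 87)]
2. ⊥bis P2·P0 via (58.05,43.685): [(79, 6.802) (79, 87) (33.4465, 87)]  |A|=1826.648
3. ⊥bis P2·P1 via (66.055,41.345): [(54.922, 49.1919) (79, 32.2209) (79, 87) (33.4465, 87)]  |A|=1520.6297
4. ⊥bis P2·P3 via (43.36,55.005): [(44.2736, 67.9386) (54.922, 49.1919) (79, 32.2209) (79, 87) (45.6201, 87)]  |A|=1404.6072
5. canonical 5-gon: [(44.2736, 67.9386) (54.922, 49.1919) (79, 32.2209) (79, 87) (45.6201, 87)]
6. shoelace: 1404.6072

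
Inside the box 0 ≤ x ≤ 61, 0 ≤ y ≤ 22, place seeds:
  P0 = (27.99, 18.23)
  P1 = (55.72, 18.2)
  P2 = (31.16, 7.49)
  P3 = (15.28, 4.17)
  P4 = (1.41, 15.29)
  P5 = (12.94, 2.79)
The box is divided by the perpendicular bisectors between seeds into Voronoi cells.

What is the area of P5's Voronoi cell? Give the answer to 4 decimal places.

1. box [0,61]×[0,22]: [(0, 0) (61, 0) (61, 22) (0, 22)]
2. ⊥bis P5·P0 via (20.465,10.51): [(0, 0) (31.2474, 0) (8.6773, 22) (0, 22)]  |A|=439.1707
3. ⊥bis P5·P1 via (34.33,10.495): [(0, 0) (31.2474, 0) (8.6773, 22) (0, 22)]  |A|=439.1707
4. ⊥bis P5·P2 via (22.05,5.14): [(0, 0) (23.3759, 0) (20.7319, 10.2499) (8.6773, 22) (0, 22)]  |A|=398.83
5. ⊥bis P5·P3 via (14.11,3.48): [(0, 0) (16.1623, 0) (3.1879, 22) (0, 22)]  |A|=212.8528
6. ⊥bis P5·P4 via (7.175,9.04): [(0, 2.4218) (0, 0) (16.1623, 0) (9.5429, 11.2242)]  |A|=102.2597
7. canonical 4-gon: [(0, 2.4218) (0, 0) (16.1623, 0) (9.5429, 11.2242)]
8. shoelace: 102.2597

Area of P5's cell: 102.2597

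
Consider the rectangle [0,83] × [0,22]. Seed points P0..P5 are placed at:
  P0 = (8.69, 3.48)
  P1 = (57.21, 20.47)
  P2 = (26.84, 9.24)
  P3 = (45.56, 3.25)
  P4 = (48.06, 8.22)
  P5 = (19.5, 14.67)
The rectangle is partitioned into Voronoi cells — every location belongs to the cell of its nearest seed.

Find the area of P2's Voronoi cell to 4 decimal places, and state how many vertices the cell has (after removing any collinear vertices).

Area of P2's cell: 303.3034 (6 vertices)

1. box [0,83]×[0,22]: [(0, 0) (83, 0) (83, 22) (0, 22)]
2. ⊥bis P2·P0 via (17.765,6.36): [(19.7834, 0) (83, 0) (83, 22) (12.8016, 22)]  |A|=1467.5656
3. ⊥bis P2·P1 via (42.025,14.855): [(19.7834, 0) (47.518, 0) (39.383, 22) (12.8016, 22)]  |A|=597.4761
4. ⊥bis P2·P3 via (36.2,6.245): [(19.7834, 0) (34.2017, 0) (40.3792, 19.3059) (39.383, 22) (12.8016, 22)]  |A|=468.9354
5. ⊥bis P2·P4 via (37.45,8.73): [(19.7834, 0) (34.2017, 0) (37.5304, 10.4028) (38.0879, 22) (12.8016, 22)]  |A|=453.1533
6. ⊥bis P2·P5 via (23.17,11.955): [(18.145, 5.1625) (19.7834, 0) (34.2017, 0) (37.5304, 10.4028) (38.0879, 22) (30.6011, 22)]  |A|=303.3034
7. canonical 6-gon: [(18.145, 5.1625) (19.7834, 0) (34.2017, 0) (37.5304, 10.4028) (38.0879, 22) (30.6011, 22)]
8. shoelace: 303.3034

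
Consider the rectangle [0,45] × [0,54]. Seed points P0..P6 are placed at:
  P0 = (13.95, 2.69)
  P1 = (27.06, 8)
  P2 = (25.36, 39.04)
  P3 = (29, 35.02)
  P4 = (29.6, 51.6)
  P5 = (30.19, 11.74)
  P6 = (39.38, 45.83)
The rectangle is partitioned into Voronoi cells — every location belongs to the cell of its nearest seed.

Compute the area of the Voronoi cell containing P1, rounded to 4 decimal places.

1. box [0,45]×[0,54]: [(0, 0) (45, 0) (45, 54) (0, 54)]
2. ⊥bis P1·P0 via (20.505,5.345): [(22.6699, 0) (45, 0) (45, 54) (0.7981, 54)]  |A|=1796.365
3. ⊥bis P1·P2 via (26.21,23.52): [(13.4271, 22.8199) (22.6699, 0) (45, 0) (45, 24.5491)]  |A|=642.3287
4. ⊥bis P1·P3 via (28.03,21.51): [(13.5361, 22.5506) (22.6699, 0) (45, 0) (45, 20.2916)]  |A|=571.0048
5. ⊥bis P1·P4 via (28.33,29.8): [(13.5361, 22.5506) (22.6699, 0) (45, 0) (45, 20.2916)]  |A|=571.0048
6. ⊥bis P1·P5 via (28.625,9.87): [(13.5685, 22.4708) (22.6699, 0) (40.4185, 0)]  |A|=199.4129
7. ⊥bis P1·P6 via (33.22,26.915): [(13.5685, 22.4708) (22.6699, 0) (40.4185, 0)]  |A|=199.4129
8. canonical 3-gon: [(13.5685, 22.4708) (22.6699, 0) (40.4185, 0)]
9. shoelace: 199.4129

Area of P1's cell: 199.4129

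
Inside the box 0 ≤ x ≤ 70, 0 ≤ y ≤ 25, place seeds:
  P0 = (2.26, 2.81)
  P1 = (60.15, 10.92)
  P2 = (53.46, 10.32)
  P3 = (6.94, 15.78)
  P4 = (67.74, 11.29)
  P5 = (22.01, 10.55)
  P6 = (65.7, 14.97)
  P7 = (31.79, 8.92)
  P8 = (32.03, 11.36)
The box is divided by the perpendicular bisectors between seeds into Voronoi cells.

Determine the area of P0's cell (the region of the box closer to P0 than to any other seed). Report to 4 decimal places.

Area of P0's cell: 115.1103

1. box [0,70]×[0,25]: [(0, 0) (70, 0) (70, 25) (0, 25)]
2. ⊥bis P0·P1 via (31.205,6.865): [(0, 0) (32.1667, 0) (28.6644, 25) (0, 25)]  |A|=760.3894
3. ⊥bis P0·P2 via (27.86,6.565): [(0, 0) (28.823, 0) (25.156, 25) (0, 25)]  |A|=674.7364
4. ⊥bis P0·P3 via (4.6,9.295): [(0, 10.9548) (0, 0) (28.823, 0) (28.7371, 0.5856)]  |A|=165.8436
5. ⊥bis P0·P4 via (35,7.05): [(0, 10.9548) (0, 0) (28.823, 0) (28.7371, 0.5856)]  |A|=165.8436
6. ⊥bis P0·P5 via (12.135,6.68): [(12.1824, 6.559) (0, 10.9548) (0, 0) (14.7529, 0)]  |A|=115.1103
7. ⊥bis P0·P6 via (33.98,8.89): [(12.1824, 6.559) (0, 10.9548) (0, 0) (14.7529, 0)]  |A|=115.1103
8. ⊥bis P0·P7 via (17.025,5.865): [(12.1824, 6.559) (0, 10.9548) (0, 0) (14.7529, 0)]  |A|=115.1103
9. ⊥bis P0·P8 via (17.145,7.085): [(12.1824, 6.559) (0, 10.9548) (0, 0) (14.7529, 0)]  |A|=115.1103
10. canonical 4-gon: [(12.1824, 6.559) (0, 10.9548) (0, 0) (14.7529, 0)]
11. shoelace: 115.1103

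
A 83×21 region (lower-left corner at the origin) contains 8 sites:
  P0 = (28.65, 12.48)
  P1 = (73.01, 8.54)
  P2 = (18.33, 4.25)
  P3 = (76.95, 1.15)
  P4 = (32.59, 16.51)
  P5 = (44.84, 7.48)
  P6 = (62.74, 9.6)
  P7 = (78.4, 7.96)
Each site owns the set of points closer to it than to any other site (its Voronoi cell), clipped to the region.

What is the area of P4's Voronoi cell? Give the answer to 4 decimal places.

1. box [0,83]×[0,21]: [(0, 0) (83, 0) (83, 21) (0, 21)]
2. ⊥bis P4·P0 via (30.62,14.495): [(45.4461, 0) (83, 0) (83, 21) (23.9664, 21)]  |A|=1014.1686
3. ⊥bis P4·P1 via (52.8,12.525): [(45.4461, 0) (50.3303, 0) (54.4711, 21) (23.9664, 21)]  |A|=371.5836
4. ⊥bis P4·P2 via (25.46,10.38): [(45.4461, 0) (50.3303, 0) (54.4711, 21) (23.9664, 21)]  |A|=371.5836
5. ⊥bis P4·P3 via (54.77,8.83): [(45.4461, 0) (50.3303, 0) (54.4711, 21) (23.9664, 21)]  |A|=371.5836
6. ⊥bis P4·P5 via (38.715,11.995): [(36.3955, 8.8484) (45.353, 21) (23.9664, 21)]  |A|=129.94
7. ⊥bis P4·P6 via (47.665,13.055): [(36.3955, 8.8484) (45.353, 21) (23.9664, 21)]  |A|=129.94
8. ⊥bis P4·P7 via (55.495,12.235): [(36.3955, 8.8484) (45.353, 21) (23.9664, 21)]  |A|=129.94
9. canonical 3-gon: [(36.3955, 8.8484) (45.353, 21) (23.9664, 21)]
10. shoelace: 129.94

Area of P4's cell: 129.9400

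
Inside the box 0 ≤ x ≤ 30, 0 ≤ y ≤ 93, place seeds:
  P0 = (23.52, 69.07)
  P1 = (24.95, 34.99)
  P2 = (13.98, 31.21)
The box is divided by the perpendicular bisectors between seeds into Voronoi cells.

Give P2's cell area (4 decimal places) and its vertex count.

1. box [0,30]×[0,93]: [(0, 0) (30, 0) (30, 93) (0, 93)]
2. ⊥bis P2·P0 via (18.75,50.14): [(0, 54.8646) (0, 0) (30, 0) (30, 47.3052)]  |A|=1532.5479
3. ⊥bis P2·P1 via (19.465,33.1): [(13.1031, 51.5629) (0, 54.8646) (0, 0) (30, 0) (30, 2.5262)]  |A|=1154.2352
4. canonical 5-gon: [(13.1031, 51.5629) (0, 54.8646) (0, 0) (30, 0) (30, 2.5262)]
5. shoelace: 1154.2352

Area of P2's cell: 1154.2352 (5 vertices)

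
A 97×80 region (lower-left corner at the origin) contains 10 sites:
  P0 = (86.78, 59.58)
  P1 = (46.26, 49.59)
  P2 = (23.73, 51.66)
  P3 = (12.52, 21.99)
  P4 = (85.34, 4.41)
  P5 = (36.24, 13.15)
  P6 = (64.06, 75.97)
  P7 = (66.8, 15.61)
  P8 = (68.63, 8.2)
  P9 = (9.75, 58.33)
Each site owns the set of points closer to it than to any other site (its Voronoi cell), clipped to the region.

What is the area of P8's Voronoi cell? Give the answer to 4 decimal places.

Area of P8's cell: 285.2116

1. box [0,97]×[0,80]: [(0, 0) (97, 0) (97, 80) (0, 80)]
2. ⊥bis P8·P0 via (77.705,33.89): [(0, 61.3393) (0, 0) (97, 0) (97, 27.074)]  |A|=4288.0475
3. ⊥bis P8·P1 via (57.445,28.895): [(71.0419, 36.2437) (3.9821, 0) (97, 0) (97, 27.074)]  |A|=2037.0514
4. ⊥bis P8·P2 via (46.18,29.93): [(71.0419, 36.2437) (31.7211, 14.9921) (17.2099, 0) (97, 0) (97, 27.074)]  |A|=1937.8958
5. ⊥bis P8·P3 via (40.575,15.095): [(71.0419, 36.2437) (41.902, 20.4945) (36.8651, 0) (97, 0) (97, 27.074)]  |A|=1700.091
6. ⊥bis P8·P4 via (76.985,6.305): [(82.8309, 32.0793) (71.0419, 36.2437) (41.902, 20.4945) (36.8651, 0) (75.555, 0)]  |A|=1164.3125
7. ⊥bis P8·P5 via (52.435,10.675): [(82.8309, 32.0793) (71.0419, 36.2437) (55.0191, 27.5839) (50.8036, 0) (75.555, 0)]  |A|=855.5144
8. ⊥bis P8·P6 via (66.345,42.085): [(82.8309, 32.0793) (71.0419, 36.2437) (55.0191, 27.5839) (50.8036, 0) (75.555, 0)]  |A|=855.5144
9. ⊥bis P8·P7 via (67.715,11.905): [(78.8806, 14.6625) (52.031, 8.0316) (50.8036, 0) (75.555, 0)]  |A|=285.2116
10. ⊥bis P8·P9 via (39.19,33.265): [(78.8806, 14.6625) (52.031, 8.0316) (50.8036, 0) (75.555, 0)]  |A|=285.2116
11. canonical 4-gon: [(78.8806, 14.6625) (52.031, 8.0316) (50.8036, 0) (75.555, 0)]
12. shoelace: 285.2116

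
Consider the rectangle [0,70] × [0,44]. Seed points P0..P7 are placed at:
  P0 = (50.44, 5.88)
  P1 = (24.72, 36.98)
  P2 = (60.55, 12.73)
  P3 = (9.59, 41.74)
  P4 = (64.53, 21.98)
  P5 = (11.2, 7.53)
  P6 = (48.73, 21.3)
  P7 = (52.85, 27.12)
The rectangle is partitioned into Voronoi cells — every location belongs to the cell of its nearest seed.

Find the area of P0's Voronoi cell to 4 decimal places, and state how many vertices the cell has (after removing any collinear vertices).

Area of P0's cell: 339.8445 (4 vertices)

1. box [0,70]×[0,44]: [(0, 0) (70, 0) (70, 44) (0, 44)]
2. ⊥bis P0·P1 via (37.58,21.43): [(11.6674, 0) (70, 0) (70, 44) (64.8711, 44)]  |A|=1396.1539
3. ⊥bis P0·P2 via (55.495,9.305): [(43.7964, 26.5711) (11.6674, 0) (61.7996, 0)]  |A|=666.0328
4. ⊥bis P0·P3 via (30.015,23.81): [(43.7964, 26.5711) (11.6674, 0) (61.7996, 0)]  |A|=666.0328
5. ⊥bis P0·P4 via (57.485,13.93): [(44.8974, 24.9461) (43.4079, 26.2497) (11.6674, 0) (61.7996, 0)]  |A|=665.5402
6. ⊥bis P0·P5 via (30.82,6.705): [(44.8974, 24.9461) (43.4079, 26.2497) (31.2179, 16.1685) (30.5381, 0) (61.7996, 0)]  |A|=512.9847
7. ⊥bis P0·P6 via (49.585,13.59): [(52.3816, 13.9001) (31.023, 11.5316) (30.5381, 0) (61.7996, 0)]  |A|=339.8445
8. ⊥bis P0·P7 via (51.645,16.5): [(52.3816, 13.9001) (31.023, 11.5316) (30.5381, 0) (61.7996, 0)]  |A|=339.8445
9. canonical 4-gon: [(52.3816, 13.9001) (31.023, 11.5316) (30.5381, 0) (61.7996, 0)]
10. shoelace: 339.8445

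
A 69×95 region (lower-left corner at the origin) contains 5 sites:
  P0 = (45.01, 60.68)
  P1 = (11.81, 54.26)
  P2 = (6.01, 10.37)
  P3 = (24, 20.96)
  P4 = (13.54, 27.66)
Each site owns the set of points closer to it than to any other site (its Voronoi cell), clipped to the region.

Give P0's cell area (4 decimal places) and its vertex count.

1. box [0,69]×[0,95]: [(0, 0) (69, 0) (69, 95) (0, 95)]
2. ⊥bis P0·P1 via (28.41,57.47): [(39.5232, 0) (69, 0) (69, 95) (21.1527, 95)]  |A|=3672.8963
3. ⊥bis P0·P2 via (25.51,35.525): [(33.9132, 29.0109) (69, 1.8118) (69, 95) (21.1527, 95)]  |A|=3213.5368
4. ⊥bis P0·P3 via (34.505,40.82): [(31.3021, 42.5142) (69, 22.5738) (69, 95) (21.1527, 95)]  |A|=2620.8118
5. ⊥bis P0·P4 via (29.275,44.17): [(31.3021, 42.5142) (69, 22.5738) (69, 95) (21.1527, 95)]  |A|=2620.8118
6. canonical 4-gon: [(31.3021, 42.5142) (69, 22.5738) (69, 95) (21.1527, 95)]
7. shoelace: 2620.8118

Area of P0's cell: 2620.8118 (4 vertices)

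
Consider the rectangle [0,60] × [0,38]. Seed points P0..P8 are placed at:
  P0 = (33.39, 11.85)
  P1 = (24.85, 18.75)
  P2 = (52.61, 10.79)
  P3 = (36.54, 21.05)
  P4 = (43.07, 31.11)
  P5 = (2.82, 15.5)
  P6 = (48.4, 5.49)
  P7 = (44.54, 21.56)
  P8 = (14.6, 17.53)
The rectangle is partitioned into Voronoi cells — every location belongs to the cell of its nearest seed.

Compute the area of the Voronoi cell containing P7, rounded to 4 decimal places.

Area of P7's cell: 185.0629

1. box [0,60]×[0,38]: [(0, 0) (60, 0) (60, 38) (0, 38)]
2. ⊥bis P7·P0 via (38.965,16.705): [(53.5126, 0) (60, 0) (60, 38) (20.4202, 38)]  |A|=875.277
3. ⊥bis P7·P1 via (34.695,20.155): [(34.447, 21.8931) (53.5126, 0) (60, 0) (60, 38) (32.1483, 38)]  |A|=780.8252
4. ⊥bis P7·P2 via (48.575,16.175): [(34.447, 21.8931) (43.039, 12.0268) (60, 24.7358) (60, 38) (32.1483, 38)]  |A|=532.0415
5. ⊥bis P7·P3 via (40.54,21.305): [(40.9808, 14.3902) (43.039, 12.0268) (60, 24.7358) (60, 38) (39.4757, 38)]  |A|=401.5456
6. ⊥bis P7·P4 via (43.805,26.335): [(40.2542, 25.7884) (40.9808, 14.3902) (43.039, 12.0268) (60, 24.7358) (60, 28.8278)]  |A|=185.6727
7. ⊥bis P7·P5 via (23.68,18.53): [(40.2542, 25.7884) (40.9808, 14.3902) (43.039, 12.0268) (60, 24.7358) (60, 28.8278)]  |A|=185.6727
8. ⊥bis P7·P6 via (46.47,13.525): [(40.2542, 25.7884) (40.9808, 14.3902) (42.5535, 12.5843) (44.3629, 13.0189) (60, 24.7358) (60, 28.8278)]  |A|=185.0629
9. ⊥bis P7·P8 via (29.57,19.545): [(40.2542, 25.7884) (40.9808, 14.3902) (42.5535, 12.5843) (44.3629, 13.0189) (60, 24.7358) (60, 28.8278)]  |A|=185.0629
10. canonical 6-gon: [(40.2542, 25.7884) (40.9808, 14.3902) (42.5535, 12.5843) (44.3629, 13.0189) (60, 24.7358) (60, 28.8278)]
11. shoelace: 185.0629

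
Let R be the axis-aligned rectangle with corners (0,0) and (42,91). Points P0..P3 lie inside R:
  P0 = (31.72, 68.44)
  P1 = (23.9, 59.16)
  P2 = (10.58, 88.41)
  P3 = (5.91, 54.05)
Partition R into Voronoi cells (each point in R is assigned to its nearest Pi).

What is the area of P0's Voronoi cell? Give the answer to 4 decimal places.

Area of P0's cell: 579.9429

1. box [0,42]×[0,91]: [(0, 0) (42, 0) (42, 91) (0, 91)]
2. ⊥bis P0·P1 via (27.81,63.8): [(0, 87.2347) (42, 51.8425) (42, 91) (0, 91)]  |A|=901.3788
3. ⊥bis P0·P2 via (21.15,78.425): [(16.4096, 73.4068) (42, 51.8425) (42, 91) (33.029, 91)]  |A|=579.9429
4. ⊥bis P0·P3 via (18.815,61.245): [(16.4096, 73.4068) (42, 51.8425) (42, 91) (33.029, 91)]  |A|=579.9429
5. canonical 4-gon: [(16.4096, 73.4068) (42, 51.8425) (42, 91) (33.029, 91)]
6. shoelace: 579.9429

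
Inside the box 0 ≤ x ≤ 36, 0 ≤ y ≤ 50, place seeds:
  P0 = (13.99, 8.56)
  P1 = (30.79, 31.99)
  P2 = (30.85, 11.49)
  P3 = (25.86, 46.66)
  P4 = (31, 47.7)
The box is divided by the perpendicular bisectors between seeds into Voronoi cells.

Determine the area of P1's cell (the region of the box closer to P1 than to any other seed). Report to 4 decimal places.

1. box [0,36]×[0,50]: [(0, 0) (36, 0) (36, 50) (0, 50)]
2. ⊥bis P1·P0 via (22.39,20.275): [(0, 36.3293) (36, 10.5162) (36, 50) (0, 50)]  |A|=956.7807
3. ⊥bis P1·P2 via (30.82,21.74): [(0, 36.3293) (20.3894, 21.7095) (36, 21.7552) (36, 50) (0, 50)]  |A|=869.0576
4. ⊥bis P1·P3 via (28.325,39.325): [(6.1943, 31.8878) (20.3894, 21.7095) (36, 21.7552) (36, 41.9043)]  |A|=380.0475
5. ⊥bis P1·P4 via (30.895,39.845): [(29.9115, 39.8581) (6.1943, 31.8878) (20.3894, 21.7095) (36, 21.7552) (36, 39.7768)]  |A|=373.5708
6. canonical 5-gon: [(29.9115, 39.8581) (6.1943, 31.8878) (20.3894, 21.7095) (36, 21.7552) (36, 39.7768)]
7. shoelace: 373.5708

Area of P1's cell: 373.5708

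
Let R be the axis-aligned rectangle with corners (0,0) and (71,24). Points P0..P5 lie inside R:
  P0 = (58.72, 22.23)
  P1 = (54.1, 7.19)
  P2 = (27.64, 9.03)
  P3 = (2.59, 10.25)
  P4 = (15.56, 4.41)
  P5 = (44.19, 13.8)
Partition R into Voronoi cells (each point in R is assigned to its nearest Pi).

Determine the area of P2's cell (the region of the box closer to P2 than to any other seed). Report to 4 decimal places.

Area of P2's cell: 387.1918

1. box [0,71]×[0,24]: [(0, 0) (71, 0) (71, 24) (0, 24)]
2. ⊥bis P2·P0 via (43.18,15.63): [(0, 0) (49.8182, 0) (39.6252, 24) (0, 24)]  |A|=1073.3208
3. ⊥bis P2·P1 via (40.87,8.11): [(0, 0) (40.306, 0) (41.6444, 19.2457) (39.6252, 24) (0, 24)]  |A|=981.7864
4. ⊥bis P2·P3 via (15.115,9.64): [(14.6455, 0) (40.306, 0) (41.6444, 19.2457) (39.6252, 24) (15.8144, 24)]  |A|=616.2678
5. ⊥bis P2·P4 via (21.6,6.72): [(15.7214, 22.0909) (24.1701, 0) (40.306, 0) (41.6444, 19.2457) (39.6252, 24) (15.8144, 24)]  |A|=511.0648
6. ⊥bis P2·P5 via (35.915,11.415): [(15.7214, 22.0909) (24.1701, 0) (39.205, 0) (32.2878, 24) (15.8144, 24)]  |A|=387.1918
7. canonical 5-gon: [(15.7214, 22.0909) (24.1701, 0) (39.205, 0) (32.2878, 24) (15.8144, 24)]
8. shoelace: 387.1918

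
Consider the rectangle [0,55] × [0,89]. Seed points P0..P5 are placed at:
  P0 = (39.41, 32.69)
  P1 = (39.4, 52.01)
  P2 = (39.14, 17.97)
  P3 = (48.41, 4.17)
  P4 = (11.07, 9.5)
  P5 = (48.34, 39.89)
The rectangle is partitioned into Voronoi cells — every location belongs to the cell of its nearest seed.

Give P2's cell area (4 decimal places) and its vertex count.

1. box [0,55]×[0,89]: [(0, 0) (55, 0) (55, 89) (0, 89)]
2. ⊥bis P2·P0 via (39.275,25.33): [(0, 26.0504) (0, 0) (55, 0) (55, 25.0416)]  |A|=1405.029
3. ⊥bis P2·P1 via (39.27,34.99): [(0, 26.0504) (0, 0) (55, 0) (55, 25.0416)]  |A|=1405.029
4. ⊥bis P2·P3 via (43.775,11.07): [(0, 26.0504) (0, 0) (27.2954, 0) (55, 18.6103) (55, 25.0416)]  |A|=1147.2338
5. ⊥bis P2·P4 via (25.105,13.735): [(21.5079, 25.6559) (28.9201, 1.0914) (55, 18.6103) (55, 25.0416)]  |A|=492.9445
6. ⊥bis P2·P5 via (43.74,28.93): [(52.9134, 25.0798) (21.5079, 25.6559) (28.9201, 1.0914) (55, 18.6103) (55, 24.2041)]  |A|=492.0708
7. canonical 5-gon: [(52.9134, 25.0798) (21.5079, 25.6559) (28.9201, 1.0914) (55, 18.6103) (55, 24.2041)]
8. shoelace: 492.0708

Area of P2's cell: 492.0708 (5 vertices)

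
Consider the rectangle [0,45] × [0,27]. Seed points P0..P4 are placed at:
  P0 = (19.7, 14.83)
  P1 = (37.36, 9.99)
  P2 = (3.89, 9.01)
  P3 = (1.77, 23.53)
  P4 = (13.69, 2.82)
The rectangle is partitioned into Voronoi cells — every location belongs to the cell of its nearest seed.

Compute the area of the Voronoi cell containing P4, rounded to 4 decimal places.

Area of P4's cell: 149.0511

1. box [0,45]×[0,27]: [(0, 0) (45, 0) (45, 27) (0, 27)]
2. ⊥bis P4·P0 via (16.695,8.825): [(0, 17.1795) (0, 0) (34.3303, 0)]  |A|=294.888
3. ⊥bis P4·P1 via (25.525,6.405): [(26.2386, 4.0492) (0, 17.1795) (0, 0) (27.4652, 0)]  |A|=280.9887
4. ⊥bis P4·P2 via (8.79,5.915): [(26.2386, 4.0492) (12.0851, 11.1319) (5.0539, 0) (27.4652, 0)]  |A|=149.0511
5. ⊥bis P4·P3 via (7.73,13.175): [(26.2386, 4.0492) (12.0851, 11.1319) (5.0539, 0) (27.4652, 0)]  |A|=149.0511
6. canonical 4-gon: [(26.2386, 4.0492) (12.0851, 11.1319) (5.0539, 0) (27.4652, 0)]
7. shoelace: 149.0511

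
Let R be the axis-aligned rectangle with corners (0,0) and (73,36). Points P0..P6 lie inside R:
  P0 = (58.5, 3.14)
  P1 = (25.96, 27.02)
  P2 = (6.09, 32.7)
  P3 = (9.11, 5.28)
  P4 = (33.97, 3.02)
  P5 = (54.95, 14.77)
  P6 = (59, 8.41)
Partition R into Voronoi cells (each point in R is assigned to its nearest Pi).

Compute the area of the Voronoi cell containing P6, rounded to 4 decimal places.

1. box [0,73]×[0,36]: [(0, 0) (73, 0) (73, 36) (0, 36)]
2. ⊥bis P6·P0 via (58.75,5.775): [(0, 11.349) (73, 4.423) (73, 36) (0, 36)]  |A|=2052.3216
3. ⊥bis P6·P1 via (42.48,17.715): [(36.9212, 7.846) (73, 4.423) (73, 36) (52.7791, 36)]  |A|=854.2779
4. ⊥bis P6·P2 via (32.545,20.555): [(36.9212, 7.846) (73, 4.423) (73, 36) (52.7791, 36)]  |A|=854.2779
5. ⊥bis P6·P3 via (34.055,6.845): [(36.9212, 7.846) (73, 4.423) (73, 36) (52.7791, 36)]  |A|=854.2779
6. ⊥bis P6·P4 via (46.485,5.715): [(43.5079, 19.5399) (46.216, 6.9642) (73, 4.423) (73, 36) (52.7791, 36)]  |A|=797.0276
7. ⊥bis P6·P5 via (56.975,11.59): [(49.2576, 6.6756) (73, 4.423) (73, 21.7946)]  |A|=206.2218
8. canonical 3-gon: [(49.2576, 6.6756) (73, 4.423) (73, 21.7946)]
9. shoelace: 206.2218

Area of P6's cell: 206.2218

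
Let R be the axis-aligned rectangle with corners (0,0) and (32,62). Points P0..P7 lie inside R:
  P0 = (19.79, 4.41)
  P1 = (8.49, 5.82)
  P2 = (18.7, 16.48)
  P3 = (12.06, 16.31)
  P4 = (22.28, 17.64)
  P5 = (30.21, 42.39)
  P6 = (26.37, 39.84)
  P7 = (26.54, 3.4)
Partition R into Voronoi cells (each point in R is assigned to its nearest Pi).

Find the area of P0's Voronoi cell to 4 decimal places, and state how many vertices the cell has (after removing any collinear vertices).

1. box [0,32]×[0,62]: [(0, 0) (32, 0) (32, 62) (0, 62)]
2. ⊥bis P0·P1 via (14.14,5.115): [(13.5018, 0) (32, 0) (32, 62) (21.238, 62)]  |A|=907.0663
3. ⊥bis P0·P2 via (19.245,10.445): [(14.7545, 10.0395) (13.5018, 0) (32, 0) (32, 11.5969)]  |A|=192.8533
4. ⊥bis P0·P3 via (15.925,10.36): [(15.5409, 10.1105) (14.6947, 9.5609) (13.5018, 0) (32, 0) (32, 11.5969)]  |A|=192.6673
5. ⊥bis P0·P4 via (21.035,11.025): [(22.5371, 10.7423) (15.5409, 10.1105) (14.6947, 9.5609) (13.5018, 0) (32, 0) (32, 8.9613)]  |A|=180.1972
6. ⊥bis P0·P5 via (25,23.4): [(22.5371, 10.7423) (15.5409, 10.1105) (14.6947, 9.5609) (13.5018, 0) (32, 0) (32, 8.9613)]  |A|=180.1972
7. ⊥bis P0·P6 via (23.08,22.125): [(22.5371, 10.7423) (15.5409, 10.1105) (14.6947, 9.5609) (13.5018, 0) (32, 0) (32, 8.9613)]  |A|=180.1972
8. ⊥bis P0·P7 via (23.165,3.905): [(24.1428, 10.4401) (22.5371, 10.7423) (15.5409, 10.1105) (14.6947, 9.5609) (13.5018, 0) (22.5807, 0)]  |A|=95.8229
9. canonical 6-gon: [(24.1428, 10.4401) (22.5371, 10.7423) (15.5409, 10.1105) (14.6947, 9.5609) (13.5018, 0) (22.5807, 0)]
10. shoelace: 95.8229

Area of P0's cell: 95.8229 (6 vertices)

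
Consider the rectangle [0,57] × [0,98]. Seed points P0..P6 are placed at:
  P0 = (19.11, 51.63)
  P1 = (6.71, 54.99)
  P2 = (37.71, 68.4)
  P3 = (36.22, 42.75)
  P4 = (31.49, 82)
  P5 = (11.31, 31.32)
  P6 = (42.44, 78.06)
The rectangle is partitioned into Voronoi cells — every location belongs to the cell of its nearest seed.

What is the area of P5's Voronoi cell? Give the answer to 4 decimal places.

Area of P5's cell: 1300.1120

1. box [0,57]×[0,98]: [(0, 0) (57, 0) (57, 98) (0, 98)]
2. ⊥bis P5·P0 via (15.21,41.475): [(0, 47.3164) (0, 0) (57, 0) (57, 25.4257)]  |A|=2073.1477
3. ⊥bis P5·P1 via (9.01,43.155): [(10.2222, 43.3906) (0, 41.404) (0, 0) (57, 0) (57, 25.4257)]  |A|=2042.9292
4. ⊥bis P5·P2 via (24.51,49.86): [(10.2222, 43.3906) (0, 41.404) (0, 0) (57, 0) (57, 25.4257)]  |A|=2042.9292
5. ⊥bis P5·P3 via (23.765,37.035): [(23.1219, 38.4364) (10.2222, 43.3906) (0, 41.404) (0, 0) (40.7586, 0)]  |A|=1300.112
6. ⊥bis P5·P4 via (21.4,56.66): [(23.1219, 38.4364) (10.2222, 43.3906) (0, 41.404) (0, 0) (40.7586, 0)]  |A|=1300.112
7. ⊥bis P5·P6 via (26.875,54.69): [(23.1219, 38.4364) (10.2222, 43.3906) (0, 41.404) (0, 0) (40.7586, 0)]  |A|=1300.112
8. canonical 5-gon: [(23.1219, 38.4364) (10.2222, 43.3906) (0, 41.404) (0, 0) (40.7586, 0)]
9. shoelace: 1300.112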